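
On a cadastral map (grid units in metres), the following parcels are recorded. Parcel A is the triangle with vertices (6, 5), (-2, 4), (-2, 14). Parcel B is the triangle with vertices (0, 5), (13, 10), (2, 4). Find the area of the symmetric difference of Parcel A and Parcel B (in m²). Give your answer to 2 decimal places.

|Parcel A| = 40, |Parcel B| = 11.5, |Parcel A∩Parcel B| = 5.7164.
|Parcel A △ Parcel B| = |Parcel A| + |Parcel B| − 2·|Parcel A∩Parcel B| = 40 + 11.5 − 11.4327 = 40.07.

40.07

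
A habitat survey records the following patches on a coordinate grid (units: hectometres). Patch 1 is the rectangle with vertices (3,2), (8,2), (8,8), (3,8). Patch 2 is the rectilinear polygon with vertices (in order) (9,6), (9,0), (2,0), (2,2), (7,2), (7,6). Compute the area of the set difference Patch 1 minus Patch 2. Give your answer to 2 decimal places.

26.00

|Patch 1| = 30, |Patch 1∩Patch 2| = 4.
|Patch 1 ∖ Patch 2| = |Patch 1| − |Patch 1∩Patch 2| = 30 − 4 = 26.00.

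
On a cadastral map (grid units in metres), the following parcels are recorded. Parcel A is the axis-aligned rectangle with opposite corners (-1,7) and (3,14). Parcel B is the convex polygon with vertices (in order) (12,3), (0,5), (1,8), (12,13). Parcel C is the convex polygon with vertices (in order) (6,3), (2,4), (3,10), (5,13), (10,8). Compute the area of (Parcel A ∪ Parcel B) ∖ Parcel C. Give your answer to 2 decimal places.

|Parcel A ∪ Parcel B| = 98.9242.
|(Parcel A ∪ Parcel B) ∩ Parcel C| = 35.0969.
|(Parcel A ∪ Parcel B) ∖ Parcel C| = 98.9242 − 35.0969 = 63.83.

63.83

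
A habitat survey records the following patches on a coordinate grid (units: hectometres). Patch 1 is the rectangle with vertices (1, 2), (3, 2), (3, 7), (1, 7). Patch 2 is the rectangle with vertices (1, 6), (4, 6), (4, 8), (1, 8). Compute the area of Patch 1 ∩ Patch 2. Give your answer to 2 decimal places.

|Patch 1∩Patch 2|: x∈[1,3], y∈[6,7] → 2·1 = 2.

2.00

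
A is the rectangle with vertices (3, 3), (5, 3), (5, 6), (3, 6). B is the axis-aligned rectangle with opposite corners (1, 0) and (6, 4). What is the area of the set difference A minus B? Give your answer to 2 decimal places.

4.00

|A∩B|: x∈[3,5], y∈[3,4] → 2·1 = 2.
|A| = 6.
|A ∖ B| = |A| − |A∩B| = 6 − 2 = 4.00.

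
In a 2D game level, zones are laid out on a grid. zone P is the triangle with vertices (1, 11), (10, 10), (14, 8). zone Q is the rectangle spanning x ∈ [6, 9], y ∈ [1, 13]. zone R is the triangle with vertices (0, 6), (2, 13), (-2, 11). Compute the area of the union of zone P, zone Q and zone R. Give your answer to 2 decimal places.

52.66

By inclusion–exclusion:
Individual areas: |zone P| = 7, |zone Q| = 36, |zone R| = 12.
|zone P∩zone Q| = 2.3333.
|zone P∩zone R| = 0.01.
|zone Q∩zone R| = 0.
|zone P∩zone Q∩zone R| = 0.
|zone P ∪ zone Q ∪ zone R| = 55 − 2.3433 + 0 = 52.66.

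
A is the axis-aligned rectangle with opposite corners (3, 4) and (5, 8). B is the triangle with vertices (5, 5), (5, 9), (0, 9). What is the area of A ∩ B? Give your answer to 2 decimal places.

The intersection is the polygon with vertices (5,5), (3,6.6), (3,8), (5,8).
By the shoelace formula its area is 4.40.

4.40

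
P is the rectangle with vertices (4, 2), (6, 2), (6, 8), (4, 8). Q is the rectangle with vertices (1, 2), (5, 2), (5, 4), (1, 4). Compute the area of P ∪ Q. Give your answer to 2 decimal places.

18.00

By inclusion–exclusion:
Individual areas: |P| = 12, |Q| = 8.
|P∩Q|: x∈[4,5], y∈[2,4] → 1·2 = 2.
|P ∪ Q| = 20 − 2 = 18.00.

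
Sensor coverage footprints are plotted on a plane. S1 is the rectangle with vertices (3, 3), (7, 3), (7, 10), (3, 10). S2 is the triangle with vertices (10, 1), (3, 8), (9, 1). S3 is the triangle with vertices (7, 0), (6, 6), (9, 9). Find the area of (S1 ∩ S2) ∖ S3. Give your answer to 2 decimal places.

0.88

|S1 ∩ S2| = 1.3333.
|(S1 ∩ S2) ∩ S3| = 0.4506.
|(S1 ∩ S2) ∖ S3| = 1.3333 − 0.4506 = 0.88.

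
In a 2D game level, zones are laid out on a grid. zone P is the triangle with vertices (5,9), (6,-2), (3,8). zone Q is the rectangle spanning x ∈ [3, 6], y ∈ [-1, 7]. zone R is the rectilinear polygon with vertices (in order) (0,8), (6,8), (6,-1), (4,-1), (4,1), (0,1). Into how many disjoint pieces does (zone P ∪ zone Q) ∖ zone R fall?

(zone P ∪ zone Q) ∖ zone R splits into 3 disjoint pieces (area 0.1045, area 2, area 1.0455).

3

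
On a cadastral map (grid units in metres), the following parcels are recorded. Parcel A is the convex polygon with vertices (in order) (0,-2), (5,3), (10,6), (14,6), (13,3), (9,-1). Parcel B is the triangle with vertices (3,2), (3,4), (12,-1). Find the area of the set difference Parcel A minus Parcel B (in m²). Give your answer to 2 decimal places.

48.00

|Parcel A| = 54, |Parcel A∩Parcel B| = 6.
|Parcel A ∖ Parcel B| = |Parcel A| − |Parcel A∩Parcel B| = 54 − 6 = 48.00.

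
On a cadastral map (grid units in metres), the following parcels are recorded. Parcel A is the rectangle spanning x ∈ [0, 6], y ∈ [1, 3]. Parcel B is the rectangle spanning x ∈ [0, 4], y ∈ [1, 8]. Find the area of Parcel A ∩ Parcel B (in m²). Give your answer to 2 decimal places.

8.00

|Parcel A∩Parcel B|: x∈[0,4], y∈[1,3] → 4·2 = 8.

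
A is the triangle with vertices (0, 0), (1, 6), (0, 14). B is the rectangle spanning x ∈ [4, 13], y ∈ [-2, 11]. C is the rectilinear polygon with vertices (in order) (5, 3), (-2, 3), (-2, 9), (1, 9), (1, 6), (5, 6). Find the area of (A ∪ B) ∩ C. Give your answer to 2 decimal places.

|A ∪ B| = 124.
|(A ∪ B) ∩ C| = 7.69.

7.69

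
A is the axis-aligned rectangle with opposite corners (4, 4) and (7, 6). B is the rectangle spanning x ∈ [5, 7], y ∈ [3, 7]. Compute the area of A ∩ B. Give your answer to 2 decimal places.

4.00

|A∩B|: x∈[5,7], y∈[4,6] → 2·2 = 4.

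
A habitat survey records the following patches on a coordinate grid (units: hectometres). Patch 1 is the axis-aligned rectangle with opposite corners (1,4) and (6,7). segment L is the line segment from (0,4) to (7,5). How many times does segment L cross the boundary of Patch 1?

2

The segment meets the boundary at (6,4.857), (1,4.143).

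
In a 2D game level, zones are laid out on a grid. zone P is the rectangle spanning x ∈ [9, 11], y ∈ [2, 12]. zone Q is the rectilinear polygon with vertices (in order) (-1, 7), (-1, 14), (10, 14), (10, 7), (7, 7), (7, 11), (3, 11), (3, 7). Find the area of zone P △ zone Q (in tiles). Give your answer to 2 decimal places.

71.00

|zone P| = 20, |zone Q| = 61, |zone P∩zone Q| = 5.
|zone P △ zone Q| = |zone P| + |zone Q| − 2·|zone P∩zone Q| = 20 + 61 − 10 = 71.00.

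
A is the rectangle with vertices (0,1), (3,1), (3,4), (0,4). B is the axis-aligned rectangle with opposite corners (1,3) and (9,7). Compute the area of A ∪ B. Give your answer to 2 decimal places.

By inclusion–exclusion:
Individual areas: |A| = 9, |B| = 32.
|A∩B|: x∈[1,3], y∈[3,4] → 2·1 = 2.
|A ∪ B| = 41 − 2 = 39.00.

39.00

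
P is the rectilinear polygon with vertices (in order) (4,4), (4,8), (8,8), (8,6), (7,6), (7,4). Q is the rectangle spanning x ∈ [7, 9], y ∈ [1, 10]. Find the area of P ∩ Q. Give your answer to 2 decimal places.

2.00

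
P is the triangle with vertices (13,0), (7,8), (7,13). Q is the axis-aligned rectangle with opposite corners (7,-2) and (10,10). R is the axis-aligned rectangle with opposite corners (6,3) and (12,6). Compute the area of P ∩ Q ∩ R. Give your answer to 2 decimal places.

1.50

The intersection is the polygon with vertices (10,4), (8.5,6), (10,6).
By the shoelace formula its area is 1.50.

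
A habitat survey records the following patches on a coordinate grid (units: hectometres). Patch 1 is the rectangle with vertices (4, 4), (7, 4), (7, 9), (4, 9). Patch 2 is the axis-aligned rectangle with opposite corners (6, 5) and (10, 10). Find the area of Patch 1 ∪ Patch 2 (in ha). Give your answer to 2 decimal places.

By inclusion–exclusion:
Individual areas: |Patch 1| = 15, |Patch 2| = 20.
|Patch 1∩Patch 2|: x∈[6,7], y∈[5,9] → 1·4 = 4.
|Patch 1 ∪ Patch 2| = 35 − 4 = 31.00.

31.00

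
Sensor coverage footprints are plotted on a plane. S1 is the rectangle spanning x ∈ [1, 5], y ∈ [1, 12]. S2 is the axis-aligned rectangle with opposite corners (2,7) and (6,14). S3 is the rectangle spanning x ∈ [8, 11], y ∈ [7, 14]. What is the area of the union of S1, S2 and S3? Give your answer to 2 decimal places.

78.00

By inclusion–exclusion:
Individual areas: |S1| = 44, |S2| = 28, |S3| = 21.
|S1∩S2|: x∈[2,5], y∈[7,12] → 3·5 = 15.
|S1∩S3| = 0 (no overlap).
|S2∩S3| = 0 (no overlap).
|S1∩S2∩S3| = 0.
|S1 ∪ S2 ∪ S3| = 93 − 15 + 0 = 78.00.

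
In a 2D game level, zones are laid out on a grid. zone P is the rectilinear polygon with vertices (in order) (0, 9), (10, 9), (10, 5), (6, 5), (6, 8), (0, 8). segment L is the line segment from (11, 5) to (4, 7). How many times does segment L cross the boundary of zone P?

2

The segment meets the boundary at (6,6.429), (10,5.286).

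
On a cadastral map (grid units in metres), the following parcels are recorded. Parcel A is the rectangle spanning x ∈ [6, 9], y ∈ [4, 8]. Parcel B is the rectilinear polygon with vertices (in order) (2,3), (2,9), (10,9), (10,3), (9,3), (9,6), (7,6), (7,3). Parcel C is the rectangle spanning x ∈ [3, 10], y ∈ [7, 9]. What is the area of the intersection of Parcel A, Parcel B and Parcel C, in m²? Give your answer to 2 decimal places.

3.00

The intersection is the polygon with vertices (6,8), (9,8), (9,7), (6,7).
By the shoelace formula its area is 3.00.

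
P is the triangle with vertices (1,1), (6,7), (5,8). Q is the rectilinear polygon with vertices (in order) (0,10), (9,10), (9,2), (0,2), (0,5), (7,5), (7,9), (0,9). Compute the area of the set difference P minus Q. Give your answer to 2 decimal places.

3.54

|P| = 5.5, |P∩Q| = 1.9643.
|P ∖ Q| = |P| − |P∩Q| = 5.5 − 1.9643 = 3.54.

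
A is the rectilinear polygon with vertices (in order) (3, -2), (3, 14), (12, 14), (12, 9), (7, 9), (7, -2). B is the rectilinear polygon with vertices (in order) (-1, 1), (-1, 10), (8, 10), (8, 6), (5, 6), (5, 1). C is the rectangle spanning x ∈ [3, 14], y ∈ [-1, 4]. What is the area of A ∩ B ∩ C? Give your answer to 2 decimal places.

The intersection is the polygon with vertices (5,1), (3,1), (3,4), (5,4).
By the shoelace formula its area is 6.00.

6.00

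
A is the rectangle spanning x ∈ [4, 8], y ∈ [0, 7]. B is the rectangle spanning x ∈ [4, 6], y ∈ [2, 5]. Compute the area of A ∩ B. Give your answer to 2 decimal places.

6.00

|A∩B|: x∈[4,6], y∈[2,5] → 2·3 = 6.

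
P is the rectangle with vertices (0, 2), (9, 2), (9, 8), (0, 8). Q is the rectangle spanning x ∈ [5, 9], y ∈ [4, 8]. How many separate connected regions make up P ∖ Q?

P ∖ Q is a single connected region.

1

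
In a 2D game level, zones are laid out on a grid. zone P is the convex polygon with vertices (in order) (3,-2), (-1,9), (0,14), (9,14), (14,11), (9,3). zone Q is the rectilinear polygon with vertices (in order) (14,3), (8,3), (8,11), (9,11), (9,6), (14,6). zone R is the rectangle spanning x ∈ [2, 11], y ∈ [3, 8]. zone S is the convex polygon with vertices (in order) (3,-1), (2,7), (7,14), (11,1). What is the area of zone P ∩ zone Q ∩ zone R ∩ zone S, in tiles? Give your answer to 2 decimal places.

The intersection is the polygon with vertices (8,8), (8.846,8), (9,7.5), (9,6), (9.461,6), (9.928,4.484), (9,3), (8,3).
By the shoelace formula its area is 6.70.

6.70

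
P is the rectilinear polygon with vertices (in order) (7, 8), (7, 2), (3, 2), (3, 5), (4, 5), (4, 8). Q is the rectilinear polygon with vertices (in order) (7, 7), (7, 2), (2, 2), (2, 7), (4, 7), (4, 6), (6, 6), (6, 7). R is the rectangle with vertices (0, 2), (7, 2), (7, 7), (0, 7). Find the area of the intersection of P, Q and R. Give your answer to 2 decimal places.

16.00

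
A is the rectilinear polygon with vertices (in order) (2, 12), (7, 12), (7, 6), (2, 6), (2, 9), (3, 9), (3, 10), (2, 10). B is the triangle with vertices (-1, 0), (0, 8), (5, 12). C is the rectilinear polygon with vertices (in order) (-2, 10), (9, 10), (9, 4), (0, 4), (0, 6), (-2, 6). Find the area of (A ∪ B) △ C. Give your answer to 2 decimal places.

|A ∪ B| = 42.5.
|(A ∪ B) ∩ C| = 28.75.
|(A ∪ B) △ C| = 42.5 + 62 − 57.5 = 47.00.

47.00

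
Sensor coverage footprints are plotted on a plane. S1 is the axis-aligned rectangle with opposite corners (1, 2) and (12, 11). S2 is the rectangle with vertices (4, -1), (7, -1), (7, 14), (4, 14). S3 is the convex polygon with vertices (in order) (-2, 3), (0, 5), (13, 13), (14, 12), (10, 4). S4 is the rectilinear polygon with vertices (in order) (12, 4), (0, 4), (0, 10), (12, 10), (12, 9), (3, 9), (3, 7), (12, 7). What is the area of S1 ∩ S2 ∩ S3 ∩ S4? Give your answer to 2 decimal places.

9.08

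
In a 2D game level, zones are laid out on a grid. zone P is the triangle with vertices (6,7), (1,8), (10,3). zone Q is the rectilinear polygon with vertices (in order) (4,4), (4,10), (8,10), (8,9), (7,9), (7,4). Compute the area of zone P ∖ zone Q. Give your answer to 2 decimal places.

|zone P| = 8, |zone P∩zone Q| = 4.4.
|zone P ∖ zone Q| = |zone P| − |zone P∩zone Q| = 8 − 4.4 = 3.60.

3.60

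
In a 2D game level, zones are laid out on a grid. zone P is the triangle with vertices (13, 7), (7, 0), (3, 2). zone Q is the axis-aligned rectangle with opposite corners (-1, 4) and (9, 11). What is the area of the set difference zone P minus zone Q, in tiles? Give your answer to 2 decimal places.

19.00

|zone P| = 20, |zone P∩zone Q| = 1.
|zone P ∖ zone Q| = |zone P| − |zone P∩zone Q| = 20 − 1 = 19.00.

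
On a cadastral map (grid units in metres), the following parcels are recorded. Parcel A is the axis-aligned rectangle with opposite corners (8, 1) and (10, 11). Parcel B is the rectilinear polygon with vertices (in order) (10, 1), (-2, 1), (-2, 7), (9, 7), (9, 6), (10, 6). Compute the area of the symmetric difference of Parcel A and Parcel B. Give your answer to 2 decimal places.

|Parcel A| = 20, |Parcel B| = 71, |Parcel A∩Parcel B| = 11.
|Parcel A △ Parcel B| = |Parcel A| + |Parcel B| − 2·|Parcel A∩Parcel B| = 20 + 71 − 22 = 69.00.

69.00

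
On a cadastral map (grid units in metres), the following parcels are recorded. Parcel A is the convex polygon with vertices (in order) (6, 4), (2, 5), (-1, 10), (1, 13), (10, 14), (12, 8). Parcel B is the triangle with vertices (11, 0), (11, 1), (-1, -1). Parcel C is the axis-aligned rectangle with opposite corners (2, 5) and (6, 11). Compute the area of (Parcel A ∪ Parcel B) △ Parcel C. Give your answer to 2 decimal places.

|Parcel A ∪ Parcel B| = 96.
|(Parcel A ∪ Parcel B) ∩ Parcel C| = 24.
|(Parcel A ∪ Parcel B) △ Parcel C| = 96 + 24 − 48 = 72.00.

72.00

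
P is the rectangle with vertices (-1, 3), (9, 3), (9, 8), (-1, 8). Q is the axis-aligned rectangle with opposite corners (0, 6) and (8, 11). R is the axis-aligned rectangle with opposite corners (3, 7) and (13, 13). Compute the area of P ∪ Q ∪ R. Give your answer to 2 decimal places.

113.00

By inclusion–exclusion:
Individual areas: |P| = 50, |Q| = 40, |R| = 60.
|P∩Q|: x∈[0,8], y∈[6,8] → 8·2 = 16.
|P∩R|: x∈[3,9], y∈[7,8] → 6·1 = 6.
|Q∩R|: x∈[3,8], y∈[7,11] → 5·4 = 20.
|P∩Q∩R| = 5.
|P ∪ Q ∪ R| = 150 − 42 + 5 = 113.00.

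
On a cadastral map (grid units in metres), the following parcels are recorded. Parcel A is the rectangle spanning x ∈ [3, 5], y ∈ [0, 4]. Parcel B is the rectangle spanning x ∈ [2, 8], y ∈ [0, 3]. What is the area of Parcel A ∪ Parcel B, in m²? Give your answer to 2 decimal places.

20.00

By inclusion–exclusion:
Individual areas: |Parcel A| = 8, |Parcel B| = 18.
|Parcel A∩Parcel B|: x∈[3,5], y∈[0,3] → 2·3 = 6.
|Parcel A ∪ Parcel B| = 26 − 6 = 20.00.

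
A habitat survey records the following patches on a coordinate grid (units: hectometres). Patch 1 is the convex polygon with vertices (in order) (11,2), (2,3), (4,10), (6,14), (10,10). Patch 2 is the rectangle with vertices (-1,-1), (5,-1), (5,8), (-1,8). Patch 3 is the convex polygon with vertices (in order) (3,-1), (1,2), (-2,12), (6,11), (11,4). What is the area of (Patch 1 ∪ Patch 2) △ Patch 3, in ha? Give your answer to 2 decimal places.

|Patch 1 ∪ Patch 2| = 110.5714.
|(Patch 1 ∪ Patch 2) ∩ Patch 3| = 72.3157.
|(Patch 1 ∪ Patch 2) △ Patch 3| = 110.5714 + 95.5 − 144.6313 = 61.44.

61.44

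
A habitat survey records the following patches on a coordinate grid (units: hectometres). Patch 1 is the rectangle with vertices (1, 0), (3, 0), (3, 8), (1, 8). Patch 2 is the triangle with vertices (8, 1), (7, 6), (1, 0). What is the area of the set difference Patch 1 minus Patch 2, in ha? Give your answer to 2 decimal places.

14.29

|Patch 1| = 16, |Patch 1∩Patch 2| = 1.7143.
|Patch 1 ∖ Patch 2| = |Patch 1| − |Patch 1∩Patch 2| = 16 − 1.7143 = 14.29.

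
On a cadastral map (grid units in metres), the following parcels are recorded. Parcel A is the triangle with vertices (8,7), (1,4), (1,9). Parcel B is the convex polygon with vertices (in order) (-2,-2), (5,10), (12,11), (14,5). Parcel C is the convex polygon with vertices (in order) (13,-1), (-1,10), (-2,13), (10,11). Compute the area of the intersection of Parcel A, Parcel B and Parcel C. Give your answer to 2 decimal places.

The intersection is the polygon with vertices (3.929,8.163), (8,7), (4.647,5.563), (3.114,6.767).
By the shoelace formula its area is 6.44.

6.44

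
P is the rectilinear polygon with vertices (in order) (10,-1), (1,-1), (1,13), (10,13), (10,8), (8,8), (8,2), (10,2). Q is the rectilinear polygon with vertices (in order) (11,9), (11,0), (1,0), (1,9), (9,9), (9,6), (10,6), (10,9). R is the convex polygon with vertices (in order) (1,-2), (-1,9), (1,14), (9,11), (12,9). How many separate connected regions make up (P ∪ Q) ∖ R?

2

(P ∪ Q) ∖ R splits into 2 disjoint pieces (area 7.6667, area 39).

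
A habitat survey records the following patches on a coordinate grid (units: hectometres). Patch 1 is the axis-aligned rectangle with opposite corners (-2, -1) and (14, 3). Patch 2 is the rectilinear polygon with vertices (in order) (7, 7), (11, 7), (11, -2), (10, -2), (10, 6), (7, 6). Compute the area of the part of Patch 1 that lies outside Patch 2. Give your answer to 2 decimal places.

60.00

|Patch 1| = 64, |Patch 1∩Patch 2| = 4.
|Patch 1 ∖ Patch 2| = |Patch 1| − |Patch 1∩Patch 2| = 64 − 4 = 60.00.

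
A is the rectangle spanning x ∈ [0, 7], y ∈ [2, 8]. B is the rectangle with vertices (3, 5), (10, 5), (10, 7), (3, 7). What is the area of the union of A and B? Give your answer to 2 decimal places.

By inclusion–exclusion:
Individual areas: |A| = 42, |B| = 14.
|A∩B|: x∈[3,7], y∈[5,7] → 4·2 = 8.
|A ∪ B| = 56 − 8 = 48.00.

48.00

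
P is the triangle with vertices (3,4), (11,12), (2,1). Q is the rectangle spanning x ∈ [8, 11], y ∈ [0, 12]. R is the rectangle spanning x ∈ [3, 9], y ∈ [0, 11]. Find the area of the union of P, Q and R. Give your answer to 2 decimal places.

91.89

By inclusion–exclusion:
Individual areas: |P| = 8, |Q| = 36, |R| = 66.
|P∩Q| = 1.
|P∩R| = 6.6667.
|Q∩R|: x∈[8,9], y∈[0,11] → 1·11 = 11.
|P∩Q∩R| = 0.5556.
|P ∪ Q ∪ R| = 110 − 18.6667 + 0.5556 = 91.89.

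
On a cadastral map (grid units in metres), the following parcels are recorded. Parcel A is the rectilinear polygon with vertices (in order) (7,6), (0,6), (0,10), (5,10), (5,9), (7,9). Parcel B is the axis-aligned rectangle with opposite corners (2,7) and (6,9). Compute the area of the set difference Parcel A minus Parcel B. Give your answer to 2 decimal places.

|Parcel A| = 26, |Parcel A∩Parcel B| = 8.
|Parcel A ∖ Parcel B| = |Parcel A| − |Parcel A∩Parcel B| = 26 − 8 = 18.00.

18.00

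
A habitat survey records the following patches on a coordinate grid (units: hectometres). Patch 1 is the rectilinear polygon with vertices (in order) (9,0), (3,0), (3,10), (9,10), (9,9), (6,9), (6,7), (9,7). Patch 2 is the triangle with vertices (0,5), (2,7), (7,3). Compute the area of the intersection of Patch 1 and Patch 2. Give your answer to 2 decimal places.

4.11

The intersection is the polygon with vertices (3,6.2), (7,3), (3,4.143).
By the shoelace formula its area is 4.11.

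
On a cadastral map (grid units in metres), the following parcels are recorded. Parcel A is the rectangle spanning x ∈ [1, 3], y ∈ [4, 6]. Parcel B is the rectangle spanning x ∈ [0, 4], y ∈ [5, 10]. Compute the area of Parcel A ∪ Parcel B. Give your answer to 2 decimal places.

22.00

By inclusion–exclusion:
Individual areas: |Parcel A| = 4, |Parcel B| = 20.
|Parcel A∩Parcel B|: x∈[1,3], y∈[5,6] → 2·1 = 2.
|Parcel A ∪ Parcel B| = 24 − 2 = 22.00.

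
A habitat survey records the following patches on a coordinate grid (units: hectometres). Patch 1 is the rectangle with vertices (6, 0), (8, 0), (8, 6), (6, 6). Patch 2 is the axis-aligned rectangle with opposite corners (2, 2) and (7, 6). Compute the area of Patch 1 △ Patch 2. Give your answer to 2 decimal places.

|Patch 1∩Patch 2|: x∈[6,7], y∈[2,6] → 1·4 = 4.
|Patch 1 △ Patch 2| = |Patch 1| + |Patch 2| − 2·|Patch 1∩Patch 2| = 12 + 20 − 8 = 24.00.

24.00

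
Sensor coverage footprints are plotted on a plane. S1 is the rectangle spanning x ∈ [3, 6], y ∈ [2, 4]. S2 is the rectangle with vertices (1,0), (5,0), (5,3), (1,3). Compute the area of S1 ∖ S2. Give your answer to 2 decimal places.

4.00

|S1∩S2|: x∈[3,5], y∈[2,3] → 2·1 = 2.
|S1| = 6.
|S1 ∖ S2| = |S1| − |S1∩S2| = 6 − 2 = 4.00.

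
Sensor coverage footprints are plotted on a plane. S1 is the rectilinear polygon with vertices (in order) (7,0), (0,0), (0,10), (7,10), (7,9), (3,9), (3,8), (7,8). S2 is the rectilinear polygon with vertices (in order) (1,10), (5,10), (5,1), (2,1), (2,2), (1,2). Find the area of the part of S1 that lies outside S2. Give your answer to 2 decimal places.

|S1| = 66, |S1∩S2| = 33.
|S1 ∖ S2| = |S1| − |S1∩S2| = 66 − 33 = 33.00.

33.00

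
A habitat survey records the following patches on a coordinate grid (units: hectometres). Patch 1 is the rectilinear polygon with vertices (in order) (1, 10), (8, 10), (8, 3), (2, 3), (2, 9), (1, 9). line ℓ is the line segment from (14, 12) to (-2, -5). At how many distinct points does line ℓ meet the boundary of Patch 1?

2

The segment meets the boundary at (5.529,3), (8,5.625).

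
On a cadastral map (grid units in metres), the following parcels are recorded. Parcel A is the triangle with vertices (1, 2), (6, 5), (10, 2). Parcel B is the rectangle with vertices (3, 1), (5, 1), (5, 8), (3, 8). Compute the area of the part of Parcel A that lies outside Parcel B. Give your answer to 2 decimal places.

9.90

|Parcel A| = 13.5, |Parcel A∩Parcel B| = 3.6.
|Parcel A ∖ Parcel B| = |Parcel A| − |Parcel A∩Parcel B| = 13.5 − 3.6 = 9.90.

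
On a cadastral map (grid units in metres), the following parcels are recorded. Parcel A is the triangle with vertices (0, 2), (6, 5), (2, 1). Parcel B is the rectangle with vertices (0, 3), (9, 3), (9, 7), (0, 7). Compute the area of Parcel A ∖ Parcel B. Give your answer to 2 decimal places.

|Parcel A| = 6, |Parcel A∩Parcel B| = 2.
|Parcel A ∖ Parcel B| = |Parcel A| − |Parcel A∩Parcel B| = 6 − 2 = 4.00.

4.00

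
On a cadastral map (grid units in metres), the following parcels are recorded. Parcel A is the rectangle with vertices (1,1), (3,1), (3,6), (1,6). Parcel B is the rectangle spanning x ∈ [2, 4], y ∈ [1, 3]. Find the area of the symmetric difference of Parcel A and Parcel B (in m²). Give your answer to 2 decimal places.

|Parcel A∩Parcel B|: x∈[2,3], y∈[1,3] → 1·2 = 2.
|Parcel A △ Parcel B| = |Parcel A| + |Parcel B| − 2·|Parcel A∩Parcel B| = 10 + 4 − 4 = 10.00.

10.00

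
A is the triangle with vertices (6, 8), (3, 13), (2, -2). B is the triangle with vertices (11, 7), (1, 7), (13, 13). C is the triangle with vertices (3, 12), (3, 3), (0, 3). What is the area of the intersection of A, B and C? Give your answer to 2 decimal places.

0.34

The intersection is the polygon with vertices (2.6,7), (2.655,7.828), (3,8), (3,7).
By the shoelace formula its area is 0.34.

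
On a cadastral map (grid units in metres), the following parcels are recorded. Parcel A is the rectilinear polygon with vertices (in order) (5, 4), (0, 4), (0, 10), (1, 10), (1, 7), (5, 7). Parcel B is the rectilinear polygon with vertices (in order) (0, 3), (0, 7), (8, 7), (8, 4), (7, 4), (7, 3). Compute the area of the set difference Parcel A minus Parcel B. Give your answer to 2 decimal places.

|Parcel A| = 18, |Parcel A∩Parcel B| = 15.
|Parcel A ∖ Parcel B| = |Parcel A| − |Parcel A∩Parcel B| = 18 − 15 = 3.00.

3.00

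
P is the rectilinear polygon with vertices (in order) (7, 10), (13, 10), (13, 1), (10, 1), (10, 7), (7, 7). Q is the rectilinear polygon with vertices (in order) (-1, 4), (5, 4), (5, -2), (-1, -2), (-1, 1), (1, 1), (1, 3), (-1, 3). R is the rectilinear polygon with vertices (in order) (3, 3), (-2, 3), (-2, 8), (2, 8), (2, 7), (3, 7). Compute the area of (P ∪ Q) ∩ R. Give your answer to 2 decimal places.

4.00

The region (P ∪ Q) ∩ R is the polygon with vertices (3,4), (3,3), (1,3), (-1,3), (-1,4).
By the shoelace formula its area is 4.00.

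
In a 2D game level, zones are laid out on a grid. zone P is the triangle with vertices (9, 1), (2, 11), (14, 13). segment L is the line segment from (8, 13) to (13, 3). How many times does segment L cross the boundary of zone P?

2

The segment meets the boundary at (11.273,6.455), (8.462,12.077).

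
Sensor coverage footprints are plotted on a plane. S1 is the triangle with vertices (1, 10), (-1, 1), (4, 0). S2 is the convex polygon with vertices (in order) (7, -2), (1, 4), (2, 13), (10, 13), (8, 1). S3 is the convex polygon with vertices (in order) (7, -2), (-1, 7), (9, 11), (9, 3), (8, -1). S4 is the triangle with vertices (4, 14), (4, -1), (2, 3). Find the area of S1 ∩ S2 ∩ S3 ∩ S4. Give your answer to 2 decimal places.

1.36

The intersection is the polygon with vertices (3.377,2.075), (2.094,3.519), (2.415,5.283).
By the shoelace formula its area is 1.36.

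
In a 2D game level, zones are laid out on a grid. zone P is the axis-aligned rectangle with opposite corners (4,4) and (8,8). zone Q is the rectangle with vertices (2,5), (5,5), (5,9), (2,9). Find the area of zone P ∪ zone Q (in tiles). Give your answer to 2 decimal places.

25.00

By inclusion–exclusion:
Individual areas: |zone P| = 16, |zone Q| = 12.
|zone P∩zone Q|: x∈[4,5], y∈[5,8] → 1·3 = 3.
|zone P ∪ zone Q| = 28 − 3 = 25.00.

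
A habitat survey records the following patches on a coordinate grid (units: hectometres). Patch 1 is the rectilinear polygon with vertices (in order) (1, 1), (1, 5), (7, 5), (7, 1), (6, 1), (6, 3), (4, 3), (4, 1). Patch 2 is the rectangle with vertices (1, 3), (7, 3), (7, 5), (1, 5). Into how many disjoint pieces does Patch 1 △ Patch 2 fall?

Patch 1 △ Patch 2 splits into 2 disjoint pieces (area 6, area 2).

2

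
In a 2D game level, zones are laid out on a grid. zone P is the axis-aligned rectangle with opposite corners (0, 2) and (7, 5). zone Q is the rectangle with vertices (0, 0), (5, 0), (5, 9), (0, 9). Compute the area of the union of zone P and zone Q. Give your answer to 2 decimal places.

By inclusion–exclusion:
Individual areas: |zone P| = 21, |zone Q| = 45.
|zone P∩zone Q|: x∈[0,5], y∈[2,5] → 5·3 = 15.
|zone P ∪ zone Q| = 66 − 15 = 51.00.

51.00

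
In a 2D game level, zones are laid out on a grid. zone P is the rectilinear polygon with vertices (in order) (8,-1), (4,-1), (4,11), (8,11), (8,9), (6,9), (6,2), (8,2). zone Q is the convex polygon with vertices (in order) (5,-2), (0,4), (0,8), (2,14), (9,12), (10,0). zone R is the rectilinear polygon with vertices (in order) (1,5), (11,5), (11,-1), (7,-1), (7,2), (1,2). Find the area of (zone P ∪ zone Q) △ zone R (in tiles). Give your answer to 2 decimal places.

|zone P ∪ zone Q| = 119.0667.
|(zone P ∪ zone Q) ∩ zone R| = 33.4917.
|(zone P ∪ zone Q) △ zone R| = 119.0667 + 42 − 66.9833 = 94.08.

94.08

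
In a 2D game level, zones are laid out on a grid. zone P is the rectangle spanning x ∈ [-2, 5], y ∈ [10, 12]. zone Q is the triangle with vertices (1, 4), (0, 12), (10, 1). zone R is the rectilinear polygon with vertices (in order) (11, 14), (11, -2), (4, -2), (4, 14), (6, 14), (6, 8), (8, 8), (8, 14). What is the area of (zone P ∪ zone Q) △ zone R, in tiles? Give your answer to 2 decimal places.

|zone P ∪ zone Q| = 46.9318.
|(zone P ∪ zone Q) ∩ zone R| = 15.8.
|(zone P ∪ zone Q) △ zone R| = 46.9318 + 100 − 31.6 = 115.33.

115.33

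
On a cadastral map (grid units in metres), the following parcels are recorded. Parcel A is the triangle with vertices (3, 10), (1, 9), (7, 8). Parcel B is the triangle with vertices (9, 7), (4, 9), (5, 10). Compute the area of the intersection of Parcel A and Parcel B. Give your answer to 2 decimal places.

0.88

The intersection is the polygon with vertices (7,8), (6.143,8.143), (4,9), (4.333,9.333).
By the shoelace formula its area is 0.88.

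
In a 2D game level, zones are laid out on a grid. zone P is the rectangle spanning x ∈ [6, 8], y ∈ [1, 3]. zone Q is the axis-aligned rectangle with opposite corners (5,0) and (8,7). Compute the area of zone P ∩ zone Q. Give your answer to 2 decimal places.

|zone P∩zone Q|: x∈[6,8], y∈[1,3] → 2·2 = 4.

4.00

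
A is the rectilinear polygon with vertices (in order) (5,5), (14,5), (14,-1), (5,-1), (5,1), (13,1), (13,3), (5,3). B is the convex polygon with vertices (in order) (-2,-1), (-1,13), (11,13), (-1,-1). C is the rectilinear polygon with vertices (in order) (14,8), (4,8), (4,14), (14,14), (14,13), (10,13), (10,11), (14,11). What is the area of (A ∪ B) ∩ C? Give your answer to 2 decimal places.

|A ∪ B| = 129.
|(A ∪ B) ∩ C| = 23.70.

23.70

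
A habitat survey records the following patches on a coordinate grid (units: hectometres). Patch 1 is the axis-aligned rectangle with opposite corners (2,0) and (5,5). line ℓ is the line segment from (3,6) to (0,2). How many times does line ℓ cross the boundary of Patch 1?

2

The segment meets the boundary at (2,4.667), (2.25,5).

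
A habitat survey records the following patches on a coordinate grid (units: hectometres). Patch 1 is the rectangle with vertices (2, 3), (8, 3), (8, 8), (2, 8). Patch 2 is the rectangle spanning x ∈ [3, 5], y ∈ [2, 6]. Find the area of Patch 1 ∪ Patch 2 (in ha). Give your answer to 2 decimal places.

By inclusion–exclusion:
Individual areas: |Patch 1| = 30, |Patch 2| = 8.
|Patch 1∩Patch 2|: x∈[3,5], y∈[3,6] → 2·3 = 6.
|Patch 1 ∪ Patch 2| = 38 − 6 = 32.00.

32.00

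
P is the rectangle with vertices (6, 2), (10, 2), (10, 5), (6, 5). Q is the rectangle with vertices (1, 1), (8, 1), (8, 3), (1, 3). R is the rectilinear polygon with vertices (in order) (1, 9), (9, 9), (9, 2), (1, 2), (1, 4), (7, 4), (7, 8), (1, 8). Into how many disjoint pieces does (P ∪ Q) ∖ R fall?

(P ∪ Q) ∖ R splits into 3 disjoint pieces (area 1, area 3, area 7).

3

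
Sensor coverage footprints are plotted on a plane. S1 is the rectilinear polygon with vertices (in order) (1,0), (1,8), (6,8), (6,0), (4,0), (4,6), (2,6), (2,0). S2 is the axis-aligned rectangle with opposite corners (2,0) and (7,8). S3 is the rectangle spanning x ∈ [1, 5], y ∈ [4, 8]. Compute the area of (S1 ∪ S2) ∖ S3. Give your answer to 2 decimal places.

|S1 ∪ S2| = 48.
|(S1 ∪ S2) ∩ S3| = 16.
|(S1 ∪ S2) ∖ S3| = 48 − 16 = 32.00.

32.00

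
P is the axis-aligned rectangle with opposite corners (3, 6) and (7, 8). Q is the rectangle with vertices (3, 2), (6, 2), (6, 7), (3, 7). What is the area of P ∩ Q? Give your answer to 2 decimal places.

|P∩Q|: x∈[3,6], y∈[6,7] → 3·1 = 3.

3.00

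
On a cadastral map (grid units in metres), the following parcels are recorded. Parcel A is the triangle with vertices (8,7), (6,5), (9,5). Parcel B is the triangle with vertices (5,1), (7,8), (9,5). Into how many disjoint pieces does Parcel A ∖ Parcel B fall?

Parcel A ∖ Parcel B splits into 2 disjoint pieces (area 0.3, area 0.0143).

2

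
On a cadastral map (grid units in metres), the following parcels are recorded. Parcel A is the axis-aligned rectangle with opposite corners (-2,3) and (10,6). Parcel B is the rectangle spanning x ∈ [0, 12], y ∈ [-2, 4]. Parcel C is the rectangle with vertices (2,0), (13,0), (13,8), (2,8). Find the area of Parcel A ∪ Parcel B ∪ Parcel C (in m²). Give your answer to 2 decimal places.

130.00

By inclusion–exclusion:
Individual areas: |Parcel A| = 36, |Parcel B| = 72, |Parcel C| = 88.
|Parcel A∩Parcel B|: x∈[0,10], y∈[3,4] → 10·1 = 10.
|Parcel A∩Parcel C|: x∈[2,10], y∈[3,6] → 8·3 = 24.
|Parcel B∩Parcel C|: x∈[2,12], y∈[0,4] → 10·4 = 40.
|Parcel A∩Parcel B∩Parcel C| = 8.
|Parcel A ∪ Parcel B ∪ Parcel C| = 196 − 74 + 8 = 130.00.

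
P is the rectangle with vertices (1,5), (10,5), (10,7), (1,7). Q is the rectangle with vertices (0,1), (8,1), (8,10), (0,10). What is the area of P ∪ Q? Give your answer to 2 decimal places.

By inclusion–exclusion:
Individual areas: |P| = 18, |Q| = 72.
|P∩Q|: x∈[1,8], y∈[5,7] → 7·2 = 14.
|P ∪ Q| = 90 − 14 = 76.00.

76.00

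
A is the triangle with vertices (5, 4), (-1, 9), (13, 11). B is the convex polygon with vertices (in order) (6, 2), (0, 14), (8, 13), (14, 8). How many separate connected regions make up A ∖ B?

A ∖ B splits into 2 disjoint pieces (area 9.5667, area 1.0305).

2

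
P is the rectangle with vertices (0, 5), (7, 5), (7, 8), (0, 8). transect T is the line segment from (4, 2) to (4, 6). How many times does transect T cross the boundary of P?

1

The segment meets the boundary at (4,5).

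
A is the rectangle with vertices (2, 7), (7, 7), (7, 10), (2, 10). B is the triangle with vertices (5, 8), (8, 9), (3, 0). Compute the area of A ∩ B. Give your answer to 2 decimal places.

The intersection is the polygon with vertices (7,7.2), (6.889,7), (4.75,7), (5,8), (7,8.667).
By the shoelace formula its area is 2.78.

2.78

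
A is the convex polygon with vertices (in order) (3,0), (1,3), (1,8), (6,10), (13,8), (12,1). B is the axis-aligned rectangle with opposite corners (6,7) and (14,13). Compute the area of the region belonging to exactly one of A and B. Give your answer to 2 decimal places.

|A| = 96, |B| = 48, |A∩B| = 13.9286.
|A △ B| = |A| + |B| − 2·|A∩B| = 96 + 48 − 27.8571 = 116.14.

116.14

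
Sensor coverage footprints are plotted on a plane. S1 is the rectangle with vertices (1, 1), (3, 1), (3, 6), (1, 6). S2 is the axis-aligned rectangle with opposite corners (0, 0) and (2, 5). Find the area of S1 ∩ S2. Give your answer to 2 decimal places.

4.00

|S1∩S2|: x∈[1,2], y∈[1,5] → 1·4 = 4.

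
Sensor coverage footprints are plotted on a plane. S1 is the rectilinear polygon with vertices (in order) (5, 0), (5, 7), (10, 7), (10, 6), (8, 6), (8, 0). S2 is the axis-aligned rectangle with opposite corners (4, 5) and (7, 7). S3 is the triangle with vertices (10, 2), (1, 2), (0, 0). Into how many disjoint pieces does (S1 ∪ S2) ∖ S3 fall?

2

(S1 ∪ S2) ∖ S3 splits into 2 disjoint pieces (area 19, area 3.9).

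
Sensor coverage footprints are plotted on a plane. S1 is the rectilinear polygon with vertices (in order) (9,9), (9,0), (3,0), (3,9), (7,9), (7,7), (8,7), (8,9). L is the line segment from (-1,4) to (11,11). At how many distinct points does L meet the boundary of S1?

2

The segment meets the boundary at (3,6.333), (7,8.667).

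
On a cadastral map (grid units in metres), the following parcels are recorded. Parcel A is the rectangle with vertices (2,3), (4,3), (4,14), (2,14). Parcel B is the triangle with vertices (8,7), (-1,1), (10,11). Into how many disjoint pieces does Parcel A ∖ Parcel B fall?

Parcel A ∖ Parcel B splits into 2 disjoint pieces (area 1.3333, area 18.7273).

2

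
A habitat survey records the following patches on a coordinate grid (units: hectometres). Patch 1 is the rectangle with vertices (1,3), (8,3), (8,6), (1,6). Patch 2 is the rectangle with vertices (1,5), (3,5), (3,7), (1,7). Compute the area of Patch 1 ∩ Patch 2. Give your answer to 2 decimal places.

|Patch 1∩Patch 2|: x∈[1,3], y∈[5,6] → 2·1 = 2.

2.00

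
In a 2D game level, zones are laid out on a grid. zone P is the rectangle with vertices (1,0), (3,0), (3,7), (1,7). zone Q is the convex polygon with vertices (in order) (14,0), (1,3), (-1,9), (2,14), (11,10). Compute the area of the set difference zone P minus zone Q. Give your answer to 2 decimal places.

|zone P| = 14, |zone P∩zone Q| = 8.4615.
|zone P ∖ zone Q| = |zone P| − |zone P∩zone Q| = 14 − 8.4615 = 5.54.

5.54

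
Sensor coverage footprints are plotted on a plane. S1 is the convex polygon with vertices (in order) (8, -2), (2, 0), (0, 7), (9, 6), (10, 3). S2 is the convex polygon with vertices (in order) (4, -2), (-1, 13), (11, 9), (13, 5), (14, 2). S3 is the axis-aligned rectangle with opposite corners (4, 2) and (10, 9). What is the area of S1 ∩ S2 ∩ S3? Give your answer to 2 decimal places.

The intersection is the polygon with vertices (9,6), (10,3), (9.6,2), (4,2), (4,6.556).
By the shoelace formula its area is 23.69.

23.69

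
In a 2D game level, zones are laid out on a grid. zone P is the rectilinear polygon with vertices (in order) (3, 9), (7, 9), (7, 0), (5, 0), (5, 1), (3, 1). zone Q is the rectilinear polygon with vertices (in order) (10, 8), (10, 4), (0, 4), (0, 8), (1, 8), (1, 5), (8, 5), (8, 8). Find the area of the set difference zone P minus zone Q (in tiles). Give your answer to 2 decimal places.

|zone P| = 34, |zone P∩zone Q| = 4.
|zone P ∖ zone Q| = |zone P| − |zone P∩zone Q| = 34 − 4 = 30.00.

30.00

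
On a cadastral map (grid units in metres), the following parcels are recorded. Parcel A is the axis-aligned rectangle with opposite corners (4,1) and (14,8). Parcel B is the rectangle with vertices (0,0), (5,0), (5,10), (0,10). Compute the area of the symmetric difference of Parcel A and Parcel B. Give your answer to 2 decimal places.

106.00

|Parcel A∩Parcel B|: x∈[4,5], y∈[1,8] → 1·7 = 7.
|Parcel A △ Parcel B| = |Parcel A| + |Parcel B| − 2·|Parcel A∩Parcel B| = 70 + 50 − 14 = 106.00.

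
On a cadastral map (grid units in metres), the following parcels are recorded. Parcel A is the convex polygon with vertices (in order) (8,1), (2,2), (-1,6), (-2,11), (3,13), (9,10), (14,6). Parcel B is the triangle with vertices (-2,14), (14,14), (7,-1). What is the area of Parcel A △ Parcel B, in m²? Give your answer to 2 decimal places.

87.56

|Parcel A| = 118.5, |Parcel B| = 120, |Parcel A∩Parcel B| = 75.4701.
|Parcel A △ Parcel B| = |Parcel A| + |Parcel B| − 2·|Parcel A∩Parcel B| = 118.5 + 120 − 150.9401 = 87.56.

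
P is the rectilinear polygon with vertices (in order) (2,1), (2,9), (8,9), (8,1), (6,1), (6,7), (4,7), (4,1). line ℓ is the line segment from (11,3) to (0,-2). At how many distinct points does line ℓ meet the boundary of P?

2

The segment meets the boundary at (6.6,1), (8,1.636).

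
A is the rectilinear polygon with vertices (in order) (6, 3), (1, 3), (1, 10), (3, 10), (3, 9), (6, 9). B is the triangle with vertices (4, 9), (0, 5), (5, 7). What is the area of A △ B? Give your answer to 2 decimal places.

|A| = 32, |B| = 6, |A∩B| = 5.7.
|A △ B| = |A| + |B| − 2·|A∩B| = 32 + 6 − 11.4 = 26.60.

26.60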